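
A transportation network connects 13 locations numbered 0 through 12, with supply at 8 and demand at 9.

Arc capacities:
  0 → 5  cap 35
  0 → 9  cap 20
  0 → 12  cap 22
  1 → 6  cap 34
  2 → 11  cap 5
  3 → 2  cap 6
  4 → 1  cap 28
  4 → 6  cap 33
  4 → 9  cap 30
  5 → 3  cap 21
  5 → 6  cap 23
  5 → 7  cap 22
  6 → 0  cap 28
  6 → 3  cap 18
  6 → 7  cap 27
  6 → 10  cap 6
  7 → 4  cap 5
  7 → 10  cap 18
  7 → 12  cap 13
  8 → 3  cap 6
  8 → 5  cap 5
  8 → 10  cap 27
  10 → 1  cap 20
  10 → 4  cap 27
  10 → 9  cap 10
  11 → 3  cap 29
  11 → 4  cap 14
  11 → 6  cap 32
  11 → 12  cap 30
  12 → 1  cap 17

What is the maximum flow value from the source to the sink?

augment #1: 8→10→9 bottleneck 10, total now 10
augment #2: 8→10→4→9 bottleneck 17, total now 27
augment #3: 8→5→6→0→9 bottleneck 5, total now 32
augment #4: 8→3→2→11→4→9 bottleneck 5, total now 37

Maximum flow value: 37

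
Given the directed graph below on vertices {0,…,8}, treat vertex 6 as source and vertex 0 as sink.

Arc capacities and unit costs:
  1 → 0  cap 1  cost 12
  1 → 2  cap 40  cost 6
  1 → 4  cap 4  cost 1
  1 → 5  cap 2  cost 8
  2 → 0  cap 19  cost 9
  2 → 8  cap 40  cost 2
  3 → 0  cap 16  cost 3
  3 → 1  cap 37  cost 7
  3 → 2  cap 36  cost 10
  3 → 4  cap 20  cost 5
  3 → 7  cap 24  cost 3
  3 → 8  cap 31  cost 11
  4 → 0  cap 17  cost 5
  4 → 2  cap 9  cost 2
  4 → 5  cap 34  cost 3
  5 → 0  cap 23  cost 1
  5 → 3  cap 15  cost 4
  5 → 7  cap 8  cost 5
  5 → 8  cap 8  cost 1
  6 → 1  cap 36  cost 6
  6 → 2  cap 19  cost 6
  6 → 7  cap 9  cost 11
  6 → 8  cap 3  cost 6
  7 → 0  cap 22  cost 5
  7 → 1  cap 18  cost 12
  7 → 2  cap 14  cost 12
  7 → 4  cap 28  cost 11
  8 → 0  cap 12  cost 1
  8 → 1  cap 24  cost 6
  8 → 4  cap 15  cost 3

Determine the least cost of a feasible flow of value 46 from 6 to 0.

Minimum cost for 46 units: 656

shortest-cost path #1: 6→8→0 push 3 @ unit cost 7 (adds 21)
shortest-cost path #2: 6→2→8→0 push 9 @ unit cost 9 (adds 81)
shortest-cost path #3: 6→1→4→5→0 push 4 @ unit cost 11 (adds 44)
shortest-cost path #4: 6→2→0 push 10 @ unit cost 15 (adds 150)
shortest-cost path #5: 6→1→5→0 push 2 @ unit cost 15 (adds 30)
shortest-cost path #6: 6→7→0 push 9 @ unit cost 16 (adds 144)
shortest-cost path #7: 6→1→0 push 1 @ unit cost 18 (adds 18)
shortest-cost path #8: 6→1→2→0 push 8 @ unit cost 21 (adds 168)
total cost = 656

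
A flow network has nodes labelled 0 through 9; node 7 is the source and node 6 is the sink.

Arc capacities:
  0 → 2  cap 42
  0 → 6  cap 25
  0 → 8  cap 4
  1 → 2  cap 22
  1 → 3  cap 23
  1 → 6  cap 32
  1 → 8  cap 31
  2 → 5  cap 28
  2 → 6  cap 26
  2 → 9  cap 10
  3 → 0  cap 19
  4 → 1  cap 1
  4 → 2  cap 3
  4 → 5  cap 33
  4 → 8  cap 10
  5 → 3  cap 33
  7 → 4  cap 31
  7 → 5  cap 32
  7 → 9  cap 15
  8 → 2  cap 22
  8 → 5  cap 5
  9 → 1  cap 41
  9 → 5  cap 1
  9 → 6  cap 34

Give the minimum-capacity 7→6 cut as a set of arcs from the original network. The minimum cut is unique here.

augment #1: 7→9→6 push 15
augment #2: 7→4→1→6 push 1
augment #3: 7→4→2→6 push 3
augment #4: 7→4→8→2→6 push 10
augment #5: 7→5→3→0→6 push 19
max flow = 48; residual-reachable set from 7 gives S-side
cut edges (S→T): {(3,0), (4,1), (4,2), (4,8), (7,9)} total cap 48

Min-cut arcs: {(3,0), (4,1), (4,2), (4,8), (7,9)} (total capacity 48)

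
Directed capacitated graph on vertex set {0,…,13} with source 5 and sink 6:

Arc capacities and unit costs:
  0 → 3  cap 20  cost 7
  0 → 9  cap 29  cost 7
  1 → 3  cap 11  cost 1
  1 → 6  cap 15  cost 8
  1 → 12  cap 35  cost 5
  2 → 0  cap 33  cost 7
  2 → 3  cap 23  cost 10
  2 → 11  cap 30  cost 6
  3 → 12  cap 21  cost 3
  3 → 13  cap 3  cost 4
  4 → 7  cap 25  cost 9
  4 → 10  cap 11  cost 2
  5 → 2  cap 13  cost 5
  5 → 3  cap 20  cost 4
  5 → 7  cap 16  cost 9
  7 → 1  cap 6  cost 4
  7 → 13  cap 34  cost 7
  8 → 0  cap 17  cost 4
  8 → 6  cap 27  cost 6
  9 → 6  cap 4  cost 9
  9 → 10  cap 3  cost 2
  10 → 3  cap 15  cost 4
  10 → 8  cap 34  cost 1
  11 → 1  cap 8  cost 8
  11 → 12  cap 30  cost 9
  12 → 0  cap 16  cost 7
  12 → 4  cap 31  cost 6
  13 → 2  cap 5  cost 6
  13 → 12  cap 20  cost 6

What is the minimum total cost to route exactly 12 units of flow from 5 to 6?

Minimum cost for 12 units: 258

shortest-cost path #1: 5→7→1→6 push 6 @ unit cost 21 (adds 126)
shortest-cost path #2: 5→3→12→4→10→8→6 push 6 @ unit cost 22 (adds 132)
total cost = 258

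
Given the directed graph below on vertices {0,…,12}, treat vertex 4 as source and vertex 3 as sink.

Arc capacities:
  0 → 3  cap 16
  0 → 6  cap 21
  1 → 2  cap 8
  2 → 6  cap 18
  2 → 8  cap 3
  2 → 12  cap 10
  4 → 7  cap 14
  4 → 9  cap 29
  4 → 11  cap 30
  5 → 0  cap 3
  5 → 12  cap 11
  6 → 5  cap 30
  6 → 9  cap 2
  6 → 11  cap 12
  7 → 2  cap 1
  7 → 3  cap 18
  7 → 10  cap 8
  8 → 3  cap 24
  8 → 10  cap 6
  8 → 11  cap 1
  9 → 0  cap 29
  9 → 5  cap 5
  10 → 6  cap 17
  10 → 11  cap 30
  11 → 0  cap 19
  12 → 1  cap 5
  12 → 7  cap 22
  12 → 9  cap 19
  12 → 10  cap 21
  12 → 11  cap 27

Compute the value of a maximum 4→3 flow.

augment #1: 4→7→3 bottleneck 14, total now 14
augment #2: 4→9→0→3 bottleneck 16, total now 30
augment #3: 4→9→5→12→7→3 bottleneck 4, total now 34
augment #4: 4→9→5→12→1→2→8→3 bottleneck 1, total now 35
augment #5: 4→9→0→6→5→12→1→2→8→3 bottleneck 2, total now 37

Maximum flow value: 37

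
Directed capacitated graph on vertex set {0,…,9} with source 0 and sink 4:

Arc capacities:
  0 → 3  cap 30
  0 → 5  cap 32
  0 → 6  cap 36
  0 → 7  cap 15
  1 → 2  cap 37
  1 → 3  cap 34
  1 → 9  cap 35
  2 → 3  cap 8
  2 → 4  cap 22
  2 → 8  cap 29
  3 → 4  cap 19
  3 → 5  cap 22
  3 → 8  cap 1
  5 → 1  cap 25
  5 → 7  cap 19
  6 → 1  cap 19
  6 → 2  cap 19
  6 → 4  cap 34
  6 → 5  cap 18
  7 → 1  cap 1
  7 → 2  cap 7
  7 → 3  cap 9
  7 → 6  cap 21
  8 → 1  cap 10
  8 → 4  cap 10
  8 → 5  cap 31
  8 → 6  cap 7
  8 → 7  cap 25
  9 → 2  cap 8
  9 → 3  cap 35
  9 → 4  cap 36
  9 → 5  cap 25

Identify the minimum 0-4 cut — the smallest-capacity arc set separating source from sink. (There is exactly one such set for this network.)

augment #1: 0→3→4 push 19
augment #2: 0→6→4 push 34
augment #3: 0→3→8→4 push 1
augment #4: 0→6→2→4 push 2
augment #5: 0→7→2→4 push 7
augment #6: 0→5→1→2→4 push 13
augment #7: 0→5→1→9→4 push 12
augment #8: 0→7→1→9→4 push 1
augment #9: 0→7→6→1→9→4 push 7
augment #10: 0→5→7→6→1→9→4 push 7
augment #11: 0→3→5→7→6→1→9→4 push 5
augment #12: 0→3→5→7→6→2→8→4 push 2
max flow = 110; residual-reachable set from 0 gives S-side
cut edges (S→T): {(0,6), (3,4), (3,8), (5,1), (7,1), (7,2), (7,6)} total cap 110

Min-cut arcs: {(0,6), (3,4), (3,8), (5,1), (7,1), (7,2), (7,6)} (total capacity 110)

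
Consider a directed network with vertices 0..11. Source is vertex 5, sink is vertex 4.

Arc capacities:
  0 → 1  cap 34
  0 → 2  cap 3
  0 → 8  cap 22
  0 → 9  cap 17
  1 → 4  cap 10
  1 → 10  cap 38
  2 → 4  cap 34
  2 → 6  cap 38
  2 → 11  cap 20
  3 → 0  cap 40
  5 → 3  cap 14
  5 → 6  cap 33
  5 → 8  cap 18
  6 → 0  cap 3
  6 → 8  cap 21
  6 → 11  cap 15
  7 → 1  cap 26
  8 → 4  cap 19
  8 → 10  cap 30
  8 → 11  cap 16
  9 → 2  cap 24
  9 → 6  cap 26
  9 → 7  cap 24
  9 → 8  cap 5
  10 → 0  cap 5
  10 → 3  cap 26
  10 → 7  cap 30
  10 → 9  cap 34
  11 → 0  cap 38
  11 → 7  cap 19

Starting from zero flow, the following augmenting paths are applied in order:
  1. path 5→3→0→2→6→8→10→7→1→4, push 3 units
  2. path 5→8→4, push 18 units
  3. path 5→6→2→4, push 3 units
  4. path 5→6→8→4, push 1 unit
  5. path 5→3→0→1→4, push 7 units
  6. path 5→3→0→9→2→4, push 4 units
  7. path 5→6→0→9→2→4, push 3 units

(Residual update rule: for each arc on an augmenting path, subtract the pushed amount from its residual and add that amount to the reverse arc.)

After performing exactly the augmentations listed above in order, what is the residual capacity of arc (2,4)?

Residual capacity of (2,4): 24

after path 1 (5→3→0→2→6→8→10→7→1→4, push 3): res(2,4)=34
after path 2 (5→8→4, push 18): res(2,4)=34
after path 3 (5→6→2→4, push 3): res(2,4)=31
after path 4 (5→6→8→4, push 1): res(2,4)=31
after path 5 (5→3→0→1→4, push 7): res(2,4)=31
after path 6 (5→3→0→9→2→4, push 4): res(2,4)=27
after path 7 (5→6→0→9→2→4, push 3): res(2,4)=24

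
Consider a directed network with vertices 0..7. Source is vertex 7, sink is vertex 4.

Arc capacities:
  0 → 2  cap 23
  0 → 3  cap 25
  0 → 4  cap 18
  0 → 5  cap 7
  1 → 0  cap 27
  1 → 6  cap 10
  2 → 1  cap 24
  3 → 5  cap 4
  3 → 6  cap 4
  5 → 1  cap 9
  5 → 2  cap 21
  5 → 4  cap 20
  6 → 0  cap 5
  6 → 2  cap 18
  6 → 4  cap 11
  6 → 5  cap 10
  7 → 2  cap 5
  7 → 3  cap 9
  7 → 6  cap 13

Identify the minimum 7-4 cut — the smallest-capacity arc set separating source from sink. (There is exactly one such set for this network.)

augment #1: 7→6→4 push 11
augment #2: 7→3→5→4 push 4
augment #3: 7→6→0→4 push 2
augment #4: 7→2→1→0→4 push 5
augment #5: 7→3→6→0→4 push 3
augment #6: 7→3→6→5→4 push 1
max flow = 26; residual-reachable set from 7 gives S-side
cut edges (S→T): {(3,5), (3,6), (7,2), (7,6)} total cap 26

Min-cut arcs: {(3,5), (3,6), (7,2), (7,6)} (total capacity 26)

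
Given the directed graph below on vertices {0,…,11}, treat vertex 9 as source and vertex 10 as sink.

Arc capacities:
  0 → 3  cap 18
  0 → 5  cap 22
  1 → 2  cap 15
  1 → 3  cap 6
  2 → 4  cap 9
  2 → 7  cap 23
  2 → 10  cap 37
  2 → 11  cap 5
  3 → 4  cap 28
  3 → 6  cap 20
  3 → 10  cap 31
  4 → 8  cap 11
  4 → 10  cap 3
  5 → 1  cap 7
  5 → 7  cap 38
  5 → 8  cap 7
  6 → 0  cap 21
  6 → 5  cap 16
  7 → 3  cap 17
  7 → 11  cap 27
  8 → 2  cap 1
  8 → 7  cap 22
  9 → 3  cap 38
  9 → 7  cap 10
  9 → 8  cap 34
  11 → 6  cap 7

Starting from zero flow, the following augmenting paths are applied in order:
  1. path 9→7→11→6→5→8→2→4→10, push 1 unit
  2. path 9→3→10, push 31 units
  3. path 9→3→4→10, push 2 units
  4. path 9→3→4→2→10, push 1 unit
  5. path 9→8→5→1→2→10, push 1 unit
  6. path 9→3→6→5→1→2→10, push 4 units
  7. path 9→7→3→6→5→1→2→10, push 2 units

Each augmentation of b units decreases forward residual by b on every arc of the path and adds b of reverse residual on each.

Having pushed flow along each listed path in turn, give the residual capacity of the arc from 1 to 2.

after path 1 (9→7→11→6→5→8→2→4→10, push 1): res(1,2)=15
after path 2 (9→3→10, push 31): res(1,2)=15
after path 3 (9→3→4→10, push 2): res(1,2)=15
after path 4 (9→3→4→2→10, push 1): res(1,2)=15
after path 5 (9→8→5→1→2→10, push 1): res(1,2)=14
after path 6 (9→3→6→5→1→2→10, push 4): res(1,2)=10
after path 7 (9→7→3→6→5→1→2→10, push 2): res(1,2)=8

Residual capacity of (1,2): 8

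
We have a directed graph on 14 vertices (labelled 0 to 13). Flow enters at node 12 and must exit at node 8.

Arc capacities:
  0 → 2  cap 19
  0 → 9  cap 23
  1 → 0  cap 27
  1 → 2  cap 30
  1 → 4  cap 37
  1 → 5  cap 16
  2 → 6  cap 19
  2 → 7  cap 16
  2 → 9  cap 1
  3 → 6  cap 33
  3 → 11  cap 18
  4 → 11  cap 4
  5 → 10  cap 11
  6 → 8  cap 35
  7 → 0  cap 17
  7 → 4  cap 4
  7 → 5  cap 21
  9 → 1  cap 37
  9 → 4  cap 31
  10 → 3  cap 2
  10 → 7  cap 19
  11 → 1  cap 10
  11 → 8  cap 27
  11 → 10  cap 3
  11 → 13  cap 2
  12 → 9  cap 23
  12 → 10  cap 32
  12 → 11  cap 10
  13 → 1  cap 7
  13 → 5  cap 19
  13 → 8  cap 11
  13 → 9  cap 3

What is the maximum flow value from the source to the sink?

augment #1: 12→11→8 bottleneck 10, total now 10
augment #2: 12→9→4→11→8 bottleneck 4, total now 14
augment #3: 12→10→3→6→8 bottleneck 2, total now 16
augment #4: 12→9→1→2→6→8 bottleneck 19, total now 35

Maximum flow value: 35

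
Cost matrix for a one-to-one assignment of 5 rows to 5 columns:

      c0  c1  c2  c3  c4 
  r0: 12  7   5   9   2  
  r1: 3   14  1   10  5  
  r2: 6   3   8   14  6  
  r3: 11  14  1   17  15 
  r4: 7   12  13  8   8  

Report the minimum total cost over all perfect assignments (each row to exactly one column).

Minimum assignment cost: 17

optimal assignment: row0→col4 (cost 2), row1→col0 (cost 3), row2→col1 (cost 3), row3→col2 (cost 1), row4→col3 (cost 8)
total = 2 + 3 + 3 + 1 + 8 = 17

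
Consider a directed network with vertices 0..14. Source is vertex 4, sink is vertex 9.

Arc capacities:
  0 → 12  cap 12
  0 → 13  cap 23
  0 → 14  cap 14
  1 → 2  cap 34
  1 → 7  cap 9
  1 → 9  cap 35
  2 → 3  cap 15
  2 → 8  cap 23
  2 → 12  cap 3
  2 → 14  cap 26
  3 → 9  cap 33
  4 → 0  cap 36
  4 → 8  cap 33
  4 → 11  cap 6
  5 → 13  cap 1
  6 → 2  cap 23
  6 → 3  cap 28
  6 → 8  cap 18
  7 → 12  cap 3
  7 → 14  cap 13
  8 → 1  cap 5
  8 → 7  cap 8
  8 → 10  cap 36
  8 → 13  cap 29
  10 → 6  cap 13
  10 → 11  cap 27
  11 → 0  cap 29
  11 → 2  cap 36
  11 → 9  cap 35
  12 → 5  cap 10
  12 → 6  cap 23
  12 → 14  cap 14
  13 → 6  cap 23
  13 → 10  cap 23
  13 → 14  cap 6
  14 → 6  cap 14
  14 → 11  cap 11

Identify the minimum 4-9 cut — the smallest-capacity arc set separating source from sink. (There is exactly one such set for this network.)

augment #1: 4→11→9 push 6
augment #2: 4→8→1→9 push 5
augment #3: 4→0→14→11→9 push 11
augment #4: 4→8→10→11→9 push 18
augment #5: 4→0→12→6→3→9 push 12
augment #6: 4→0→13→6→3→9 push 13
augment #7: 4→8→10→6→3→9 push 3
augment #8: 4→8→10→6→2→3→9 push 5
max flow = 73; residual-reachable set from 4 gives S-side
cut edges (S→T): {(3,9), (8,1), (11,9)} total cap 73

Min-cut arcs: {(3,9), (8,1), (11,9)} (total capacity 73)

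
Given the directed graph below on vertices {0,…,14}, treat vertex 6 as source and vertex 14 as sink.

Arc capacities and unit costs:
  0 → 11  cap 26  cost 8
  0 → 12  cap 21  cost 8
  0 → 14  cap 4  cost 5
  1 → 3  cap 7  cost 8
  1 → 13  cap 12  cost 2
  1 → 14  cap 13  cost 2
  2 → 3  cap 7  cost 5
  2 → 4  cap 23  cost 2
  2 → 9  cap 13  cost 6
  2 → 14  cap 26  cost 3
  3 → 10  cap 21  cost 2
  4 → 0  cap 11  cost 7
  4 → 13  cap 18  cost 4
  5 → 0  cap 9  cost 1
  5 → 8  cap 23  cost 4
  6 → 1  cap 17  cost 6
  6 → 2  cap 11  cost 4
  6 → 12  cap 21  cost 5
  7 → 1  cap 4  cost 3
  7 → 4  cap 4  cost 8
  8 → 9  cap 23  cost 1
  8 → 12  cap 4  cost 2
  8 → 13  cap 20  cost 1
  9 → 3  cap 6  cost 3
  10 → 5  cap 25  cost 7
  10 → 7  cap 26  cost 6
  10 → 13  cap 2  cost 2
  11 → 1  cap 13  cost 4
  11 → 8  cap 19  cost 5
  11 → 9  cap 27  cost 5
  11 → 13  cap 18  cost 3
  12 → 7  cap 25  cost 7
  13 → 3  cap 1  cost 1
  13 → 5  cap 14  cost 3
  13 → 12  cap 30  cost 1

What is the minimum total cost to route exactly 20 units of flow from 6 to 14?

shortest-cost path #1: 6→2→14 push 11 @ unit cost 7 (adds 77)
shortest-cost path #2: 6→1→14 push 9 @ unit cost 8 (adds 72)
total cost = 149

Minimum cost for 20 units: 149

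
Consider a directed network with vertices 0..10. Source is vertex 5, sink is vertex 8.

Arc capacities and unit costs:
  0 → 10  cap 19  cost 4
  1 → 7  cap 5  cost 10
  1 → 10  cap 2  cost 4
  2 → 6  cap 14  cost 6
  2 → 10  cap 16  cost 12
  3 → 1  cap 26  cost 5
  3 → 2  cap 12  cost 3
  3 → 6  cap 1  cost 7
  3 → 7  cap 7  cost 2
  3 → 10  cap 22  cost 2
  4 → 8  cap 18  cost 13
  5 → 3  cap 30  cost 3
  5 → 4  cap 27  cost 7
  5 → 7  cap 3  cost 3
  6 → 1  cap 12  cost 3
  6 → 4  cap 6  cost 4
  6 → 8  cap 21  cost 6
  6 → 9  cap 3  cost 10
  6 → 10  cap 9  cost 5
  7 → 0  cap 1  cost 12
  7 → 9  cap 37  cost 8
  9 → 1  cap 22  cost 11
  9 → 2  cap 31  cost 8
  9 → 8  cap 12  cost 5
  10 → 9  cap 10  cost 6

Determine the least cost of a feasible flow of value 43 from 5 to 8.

Minimum cost for 43 units: 784

shortest-cost path #1: 5→7→9→8 push 3 @ unit cost 16 (adds 48)
shortest-cost path #2: 5→3→6→8 push 1 @ unit cost 16 (adds 16)
shortest-cost path #3: 5→3→10→9→8 push 9 @ unit cost 16 (adds 144)
shortest-cost path #4: 5→3→2→6→8 push 12 @ unit cost 18 (adds 216)
shortest-cost path #5: 5→4→8 push 18 @ unit cost 20 (adds 360)
total cost = 784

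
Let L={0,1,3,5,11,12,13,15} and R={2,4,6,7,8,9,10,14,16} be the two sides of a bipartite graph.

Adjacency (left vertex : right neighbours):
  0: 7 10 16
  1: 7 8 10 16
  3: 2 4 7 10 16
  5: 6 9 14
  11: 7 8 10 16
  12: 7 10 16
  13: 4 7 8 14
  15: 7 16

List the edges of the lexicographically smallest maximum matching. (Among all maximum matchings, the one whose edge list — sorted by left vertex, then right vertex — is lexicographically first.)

Lex-smallest maximum matching: {(0,7), (1,8), (3,2), (5,6), (11,10), (12,16), (13,4)}

|M| = 7 (so the lex-smallest maximum matching has 7 edges)
process left vertices in ascending order; for each, take the smallest-labelled available neighbour that still permits 7 edges overall, or leave it unmatched if none does
lex-smallest matching: {0-7, 1-8, 3-2, 5-6, 11-10, 12-16, 13-4}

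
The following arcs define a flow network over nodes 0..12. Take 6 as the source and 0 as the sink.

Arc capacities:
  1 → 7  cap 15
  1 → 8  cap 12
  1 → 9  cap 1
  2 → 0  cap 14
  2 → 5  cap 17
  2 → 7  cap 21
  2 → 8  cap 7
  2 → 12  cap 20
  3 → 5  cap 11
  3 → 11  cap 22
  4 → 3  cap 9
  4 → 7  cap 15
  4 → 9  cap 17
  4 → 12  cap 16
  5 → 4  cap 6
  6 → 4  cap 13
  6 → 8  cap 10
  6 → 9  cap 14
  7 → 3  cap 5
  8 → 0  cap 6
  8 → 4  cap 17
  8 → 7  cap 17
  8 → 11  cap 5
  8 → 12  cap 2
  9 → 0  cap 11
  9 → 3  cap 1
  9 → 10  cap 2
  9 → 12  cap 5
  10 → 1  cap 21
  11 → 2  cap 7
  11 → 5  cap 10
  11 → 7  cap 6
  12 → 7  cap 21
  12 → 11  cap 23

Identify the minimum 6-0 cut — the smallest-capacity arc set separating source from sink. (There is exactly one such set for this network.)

Min-cut arcs: {(8,0), (9,0), (11,2)} (total capacity 24)

augment #1: 6→8→0 push 6
augment #2: 6→9→0 push 11
augment #3: 6→8→11→2→0 push 4
augment #4: 6→4→3→11→2→0 push 3
max flow = 24; residual-reachable set from 6 gives S-side
cut edges (S→T): {(8,0), (9,0), (11,2)} total cap 24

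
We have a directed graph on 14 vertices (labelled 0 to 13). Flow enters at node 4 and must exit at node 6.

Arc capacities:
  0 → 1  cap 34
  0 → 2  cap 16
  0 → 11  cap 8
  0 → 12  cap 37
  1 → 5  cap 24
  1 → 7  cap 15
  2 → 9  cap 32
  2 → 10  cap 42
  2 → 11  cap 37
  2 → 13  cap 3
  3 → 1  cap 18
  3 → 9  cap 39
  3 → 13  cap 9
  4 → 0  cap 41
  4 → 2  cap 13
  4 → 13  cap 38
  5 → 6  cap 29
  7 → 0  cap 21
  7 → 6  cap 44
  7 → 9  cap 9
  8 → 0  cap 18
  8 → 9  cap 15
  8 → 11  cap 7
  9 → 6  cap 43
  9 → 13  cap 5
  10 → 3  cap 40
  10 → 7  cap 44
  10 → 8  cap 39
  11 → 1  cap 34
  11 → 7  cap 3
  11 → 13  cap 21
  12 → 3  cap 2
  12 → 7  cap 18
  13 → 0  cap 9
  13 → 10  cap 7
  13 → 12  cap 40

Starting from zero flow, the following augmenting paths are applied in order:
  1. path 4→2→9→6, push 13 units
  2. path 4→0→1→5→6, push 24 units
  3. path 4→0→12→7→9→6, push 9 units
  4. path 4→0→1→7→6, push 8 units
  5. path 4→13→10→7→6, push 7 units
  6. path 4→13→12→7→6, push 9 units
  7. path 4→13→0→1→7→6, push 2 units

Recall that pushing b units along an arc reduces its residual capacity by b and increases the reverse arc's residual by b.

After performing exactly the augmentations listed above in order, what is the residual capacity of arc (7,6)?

after path 1 (4→2→9→6, push 13): res(7,6)=44
after path 2 (4→0→1→5→6, push 24): res(7,6)=44
after path 3 (4→0→12→7→9→6, push 9): res(7,6)=44
after path 4 (4→0→1→7→6, push 8): res(7,6)=36
after path 5 (4→13→10→7→6, push 7): res(7,6)=29
after path 6 (4→13→12→7→6, push 9): res(7,6)=20
after path 7 (4→13→0→1→7→6, push 2): res(7,6)=18

Residual capacity of (7,6): 18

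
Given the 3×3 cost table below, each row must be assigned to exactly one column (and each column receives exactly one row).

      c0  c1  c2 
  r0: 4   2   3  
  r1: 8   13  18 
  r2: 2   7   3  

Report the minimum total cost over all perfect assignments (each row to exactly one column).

optimal assignment: row0→col1 (cost 2), row1→col0 (cost 8), row2→col2 (cost 3)
total = 2 + 8 + 3 = 13

Minimum assignment cost: 13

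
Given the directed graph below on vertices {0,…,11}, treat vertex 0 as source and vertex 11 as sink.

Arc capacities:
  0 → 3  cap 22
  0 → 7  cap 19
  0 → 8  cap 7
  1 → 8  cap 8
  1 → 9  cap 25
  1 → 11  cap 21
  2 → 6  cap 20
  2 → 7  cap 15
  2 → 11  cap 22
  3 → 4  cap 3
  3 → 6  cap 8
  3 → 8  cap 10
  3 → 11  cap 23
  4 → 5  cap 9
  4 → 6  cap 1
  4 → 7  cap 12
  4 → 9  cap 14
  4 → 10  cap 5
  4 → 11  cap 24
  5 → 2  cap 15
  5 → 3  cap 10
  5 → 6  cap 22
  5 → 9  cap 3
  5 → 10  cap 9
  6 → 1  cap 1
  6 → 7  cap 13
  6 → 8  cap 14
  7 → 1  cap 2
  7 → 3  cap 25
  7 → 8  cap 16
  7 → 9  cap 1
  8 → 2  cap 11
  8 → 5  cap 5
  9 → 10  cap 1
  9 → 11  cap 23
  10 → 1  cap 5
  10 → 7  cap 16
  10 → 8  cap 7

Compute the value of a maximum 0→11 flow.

Maximum flow value: 46

augment #1: 0→3→11 bottleneck 22, total now 22
augment #2: 0→7→1→11 bottleneck 2, total now 24
augment #3: 0→7→3→11 bottleneck 1, total now 25
augment #4: 0→7→9→11 bottleneck 1, total now 26
augment #5: 0→8→2→11 bottleneck 7, total now 33
augment #6: 0→7→3→4→11 bottleneck 3, total now 36
augment #7: 0→7→8→2→11 bottleneck 4, total now 40
augment #8: 0→7→3→6→1→11 bottleneck 1, total now 41
augment #9: 0→7→8→5→2→11 bottleneck 5, total now 46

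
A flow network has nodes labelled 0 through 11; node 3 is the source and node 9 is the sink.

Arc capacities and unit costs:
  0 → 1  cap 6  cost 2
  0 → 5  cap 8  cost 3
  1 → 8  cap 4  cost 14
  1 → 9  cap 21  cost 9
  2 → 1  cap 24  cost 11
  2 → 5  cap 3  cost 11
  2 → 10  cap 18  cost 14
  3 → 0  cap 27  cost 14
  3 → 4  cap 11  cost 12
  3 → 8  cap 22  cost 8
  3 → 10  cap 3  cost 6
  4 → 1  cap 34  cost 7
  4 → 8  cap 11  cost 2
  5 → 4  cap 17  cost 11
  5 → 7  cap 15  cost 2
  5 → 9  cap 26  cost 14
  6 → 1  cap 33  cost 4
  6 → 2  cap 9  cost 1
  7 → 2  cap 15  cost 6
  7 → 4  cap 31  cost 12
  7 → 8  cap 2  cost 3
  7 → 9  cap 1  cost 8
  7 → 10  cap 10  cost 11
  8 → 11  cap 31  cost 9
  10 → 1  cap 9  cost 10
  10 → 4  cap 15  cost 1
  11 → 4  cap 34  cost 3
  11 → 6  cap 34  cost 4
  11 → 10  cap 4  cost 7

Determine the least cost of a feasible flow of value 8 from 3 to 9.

shortest-cost path #1: 3→10→4→1→9 push 3 @ unit cost 23 (adds 69)
shortest-cost path #2: 3→0→1→9 push 5 @ unit cost 25 (adds 125)
total cost = 194

Minimum cost for 8 units: 194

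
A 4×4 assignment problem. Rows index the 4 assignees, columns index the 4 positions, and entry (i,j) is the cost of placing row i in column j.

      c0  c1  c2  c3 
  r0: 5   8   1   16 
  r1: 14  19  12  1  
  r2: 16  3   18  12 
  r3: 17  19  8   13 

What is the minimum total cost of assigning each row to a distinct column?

Minimum assignment cost: 17

optimal assignment: row0→col0 (cost 5), row1→col3 (cost 1), row2→col1 (cost 3), row3→col2 (cost 8)
total = 5 + 1 + 3 + 8 = 17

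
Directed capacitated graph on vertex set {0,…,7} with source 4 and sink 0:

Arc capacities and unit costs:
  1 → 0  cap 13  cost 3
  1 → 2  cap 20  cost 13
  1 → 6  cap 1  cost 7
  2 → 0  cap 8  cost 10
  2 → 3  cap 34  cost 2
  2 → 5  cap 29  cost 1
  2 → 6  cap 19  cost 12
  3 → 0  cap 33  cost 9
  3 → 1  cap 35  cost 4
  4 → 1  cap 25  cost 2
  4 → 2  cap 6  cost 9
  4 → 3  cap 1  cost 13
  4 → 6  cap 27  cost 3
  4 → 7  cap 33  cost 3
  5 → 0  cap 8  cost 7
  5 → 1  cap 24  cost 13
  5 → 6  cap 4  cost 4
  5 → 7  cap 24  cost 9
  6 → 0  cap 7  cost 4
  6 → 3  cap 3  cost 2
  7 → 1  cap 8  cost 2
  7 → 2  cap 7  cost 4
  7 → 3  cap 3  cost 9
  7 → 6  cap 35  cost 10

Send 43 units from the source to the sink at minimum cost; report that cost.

shortest-cost path #1: 4→1→0 push 13 @ unit cost 5 (adds 65)
shortest-cost path #2: 4→6→0 push 7 @ unit cost 7 (adds 49)
shortest-cost path #3: 4→6→3→0 push 3 @ unit cost 14 (adds 42)
shortest-cost path #4: 4→7→2→5→0 push 7 @ unit cost 15 (adds 105)
shortest-cost path #5: 4→2→5→0 push 1 @ unit cost 17 (adds 17)
shortest-cost path #6: 4→2→0 push 5 @ unit cost 19 (adds 95)
shortest-cost path #7: 4→7→3→0 push 3 @ unit cost 21 (adds 63)
shortest-cost path #8: 4→3→0 push 1 @ unit cost 22 (adds 22)
shortest-cost path #9: 4→1→2→0 push 3 @ unit cost 25 (adds 75)
total cost = 533

Minimum cost for 43 units: 533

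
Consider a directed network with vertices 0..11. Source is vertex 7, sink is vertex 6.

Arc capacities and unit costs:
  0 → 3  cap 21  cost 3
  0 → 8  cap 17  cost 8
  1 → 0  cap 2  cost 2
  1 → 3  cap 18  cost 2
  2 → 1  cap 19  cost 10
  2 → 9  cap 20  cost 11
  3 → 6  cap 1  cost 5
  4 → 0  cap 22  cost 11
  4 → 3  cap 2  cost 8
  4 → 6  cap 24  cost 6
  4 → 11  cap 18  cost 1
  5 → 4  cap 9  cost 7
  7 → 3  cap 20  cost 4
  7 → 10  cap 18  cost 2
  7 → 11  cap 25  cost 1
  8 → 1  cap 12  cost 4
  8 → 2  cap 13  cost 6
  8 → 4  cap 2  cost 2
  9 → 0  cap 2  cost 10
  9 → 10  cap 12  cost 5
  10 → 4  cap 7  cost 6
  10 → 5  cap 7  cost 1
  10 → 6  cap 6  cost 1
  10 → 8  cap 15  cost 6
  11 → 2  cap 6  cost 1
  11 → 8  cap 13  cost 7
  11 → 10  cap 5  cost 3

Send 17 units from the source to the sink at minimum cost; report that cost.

Minimum cost for 17 units: 173

shortest-cost path #1: 7→10→6 push 6 @ unit cost 3 (adds 18)
shortest-cost path #2: 7→3→6 push 1 @ unit cost 9 (adds 9)
shortest-cost path #3: 7→10→4→6 push 7 @ unit cost 14 (adds 98)
shortest-cost path #4: 7→10→5→4→6 push 3 @ unit cost 16 (adds 48)
total cost = 173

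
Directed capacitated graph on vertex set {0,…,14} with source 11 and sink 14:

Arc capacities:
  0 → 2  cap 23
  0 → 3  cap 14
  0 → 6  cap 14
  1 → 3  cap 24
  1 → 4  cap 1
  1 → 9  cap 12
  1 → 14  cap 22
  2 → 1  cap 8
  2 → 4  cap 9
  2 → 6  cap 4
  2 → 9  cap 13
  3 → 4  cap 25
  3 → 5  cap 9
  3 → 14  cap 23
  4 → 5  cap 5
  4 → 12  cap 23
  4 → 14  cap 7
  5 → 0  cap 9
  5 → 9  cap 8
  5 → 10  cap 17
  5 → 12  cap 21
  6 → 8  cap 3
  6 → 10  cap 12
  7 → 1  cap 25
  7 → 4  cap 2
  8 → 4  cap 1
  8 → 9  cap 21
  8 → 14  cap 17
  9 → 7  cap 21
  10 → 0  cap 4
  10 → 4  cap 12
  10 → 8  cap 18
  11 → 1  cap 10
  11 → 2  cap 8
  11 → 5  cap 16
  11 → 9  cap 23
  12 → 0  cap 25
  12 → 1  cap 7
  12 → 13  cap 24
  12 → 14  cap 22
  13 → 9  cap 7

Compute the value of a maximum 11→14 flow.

Maximum flow value: 55

augment #1: 11→1→14 bottleneck 10, total now 10
augment #2: 11→2→1→14 bottleneck 8, total now 18
augment #3: 11→5→12→14 bottleneck 16, total now 34
augment #4: 11→9→7→1→14 bottleneck 4, total now 38
augment #5: 11→9→7→4→14 bottleneck 2, total now 40
augment #6: 11→9→7→1→3→14 bottleneck 15, total now 55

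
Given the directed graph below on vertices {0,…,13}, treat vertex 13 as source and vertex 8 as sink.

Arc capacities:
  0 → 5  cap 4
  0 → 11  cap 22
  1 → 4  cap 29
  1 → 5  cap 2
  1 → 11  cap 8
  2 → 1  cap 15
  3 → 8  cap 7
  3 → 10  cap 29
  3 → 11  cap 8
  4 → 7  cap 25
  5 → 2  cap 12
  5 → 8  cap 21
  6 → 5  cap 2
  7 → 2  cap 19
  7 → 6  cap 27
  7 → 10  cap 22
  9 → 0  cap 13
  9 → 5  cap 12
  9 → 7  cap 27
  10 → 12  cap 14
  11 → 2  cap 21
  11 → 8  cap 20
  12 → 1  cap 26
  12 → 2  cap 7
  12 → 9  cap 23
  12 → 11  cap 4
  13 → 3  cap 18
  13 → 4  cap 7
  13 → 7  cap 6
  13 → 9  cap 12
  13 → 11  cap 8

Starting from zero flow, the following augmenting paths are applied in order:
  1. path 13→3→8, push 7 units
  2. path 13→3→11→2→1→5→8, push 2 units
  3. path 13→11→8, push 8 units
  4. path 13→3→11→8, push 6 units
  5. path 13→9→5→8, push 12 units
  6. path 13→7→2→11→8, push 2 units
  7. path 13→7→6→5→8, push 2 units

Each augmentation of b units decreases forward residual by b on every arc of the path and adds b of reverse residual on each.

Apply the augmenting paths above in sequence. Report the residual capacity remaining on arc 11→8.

after path 1 (13→3→8, push 7): res(11,8)=20
after path 2 (13→3→11→2→1→5→8, push 2): res(11,8)=20
after path 3 (13→11→8, push 8): res(11,8)=12
after path 4 (13→3→11→8, push 6): res(11,8)=6
after path 5 (13→9→5→8, push 12): res(11,8)=6
after path 6 (13→7→2→11→8, push 2): res(11,8)=4
after path 7 (13→7→6→5→8, push 2): res(11,8)=4

Residual capacity of (11,8): 4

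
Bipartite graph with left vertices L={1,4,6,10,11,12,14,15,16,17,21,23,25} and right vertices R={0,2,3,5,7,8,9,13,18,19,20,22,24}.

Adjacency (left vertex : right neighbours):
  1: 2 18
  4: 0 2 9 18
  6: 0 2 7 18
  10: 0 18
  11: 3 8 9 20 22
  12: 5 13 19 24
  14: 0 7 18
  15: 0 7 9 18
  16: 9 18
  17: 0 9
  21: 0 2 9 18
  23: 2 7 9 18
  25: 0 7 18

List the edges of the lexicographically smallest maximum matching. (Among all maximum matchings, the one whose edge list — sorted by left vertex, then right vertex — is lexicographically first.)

Lex-smallest maximum matching: {(1,2), (4,0), (6,7), (10,18), (11,3), (12,5), (15,9)}

|M| = 7 (so the lex-smallest maximum matching has 7 edges)
process left vertices in ascending order; for each, take the smallest-labelled available neighbour that still permits 7 edges overall, or leave it unmatched if none does
lex-smallest matching: {1-2, 4-0, 6-7, 10-18, 11-3, 12-5, 15-9}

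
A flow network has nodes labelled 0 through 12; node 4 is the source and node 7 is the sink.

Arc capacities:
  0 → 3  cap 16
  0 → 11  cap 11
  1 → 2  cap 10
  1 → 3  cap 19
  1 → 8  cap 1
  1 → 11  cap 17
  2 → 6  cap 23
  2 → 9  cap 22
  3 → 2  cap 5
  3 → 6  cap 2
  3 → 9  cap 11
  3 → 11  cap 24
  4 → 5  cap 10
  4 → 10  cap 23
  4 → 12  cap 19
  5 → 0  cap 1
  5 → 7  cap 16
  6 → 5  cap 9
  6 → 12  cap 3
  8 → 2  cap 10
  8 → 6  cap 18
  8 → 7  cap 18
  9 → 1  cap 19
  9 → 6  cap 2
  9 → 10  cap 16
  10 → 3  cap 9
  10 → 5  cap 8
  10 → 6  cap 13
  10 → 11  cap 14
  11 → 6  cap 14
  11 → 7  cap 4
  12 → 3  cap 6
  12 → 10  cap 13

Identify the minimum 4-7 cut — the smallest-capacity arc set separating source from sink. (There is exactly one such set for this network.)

Min-cut arcs: {(1,8), (5,7), (11,7)} (total capacity 21)

augment #1: 4→5→7 push 10
augment #2: 4→10→5→7 push 6
augment #3: 4→10→11→7 push 4
augment #4: 4→10→3→9→1→8→7 push 1
max flow = 21; residual-reachable set from 4 gives S-side
cut edges (S→T): {(1,8), (5,7), (11,7)} total cap 21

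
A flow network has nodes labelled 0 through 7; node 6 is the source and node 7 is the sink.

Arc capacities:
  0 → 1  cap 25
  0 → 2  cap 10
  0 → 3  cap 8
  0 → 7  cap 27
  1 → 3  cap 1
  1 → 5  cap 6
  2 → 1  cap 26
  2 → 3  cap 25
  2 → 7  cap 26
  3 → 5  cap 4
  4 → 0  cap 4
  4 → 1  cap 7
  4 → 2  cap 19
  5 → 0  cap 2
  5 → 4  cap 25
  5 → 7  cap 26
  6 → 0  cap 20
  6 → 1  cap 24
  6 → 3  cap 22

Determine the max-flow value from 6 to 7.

Maximum flow value: 30

augment #1: 6→0→7 bottleneck 20, total now 20
augment #2: 6→1→5→7 bottleneck 6, total now 26
augment #3: 6→3→5→7 bottleneck 4, total now 30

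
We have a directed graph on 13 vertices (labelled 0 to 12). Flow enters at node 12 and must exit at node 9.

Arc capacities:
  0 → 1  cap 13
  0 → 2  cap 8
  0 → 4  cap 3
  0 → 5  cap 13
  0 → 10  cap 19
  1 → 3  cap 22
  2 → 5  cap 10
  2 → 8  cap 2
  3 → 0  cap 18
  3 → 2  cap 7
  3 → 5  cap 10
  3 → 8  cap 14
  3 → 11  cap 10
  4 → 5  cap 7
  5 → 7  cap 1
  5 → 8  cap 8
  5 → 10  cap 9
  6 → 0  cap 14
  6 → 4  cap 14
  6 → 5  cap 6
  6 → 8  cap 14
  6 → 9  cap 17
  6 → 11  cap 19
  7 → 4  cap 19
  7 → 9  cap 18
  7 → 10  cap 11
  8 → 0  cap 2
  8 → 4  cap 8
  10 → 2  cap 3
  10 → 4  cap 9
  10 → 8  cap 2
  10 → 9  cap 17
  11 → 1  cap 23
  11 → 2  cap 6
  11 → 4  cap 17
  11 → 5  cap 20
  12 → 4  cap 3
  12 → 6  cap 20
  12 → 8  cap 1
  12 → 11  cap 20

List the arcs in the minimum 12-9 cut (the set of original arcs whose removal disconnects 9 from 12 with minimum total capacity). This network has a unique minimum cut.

augment #1: 12→6→9 push 17
augment #2: 12→4→5→7→9 push 1
augment #3: 12→4→5→10→9 push 2
augment #4: 12→6→0→10→9 push 3
augment #5: 12→8→0→10→9 push 1
augment #6: 12→11→5→10→9 push 7
augment #7: 12→11→1→3→0→10→9 push 4
max flow = 35; residual-reachable set from 12 gives S-side
cut edges (S→T): {(5,7), (6,9), (10,9)} total cap 35

Min-cut arcs: {(5,7), (6,9), (10,9)} (total capacity 35)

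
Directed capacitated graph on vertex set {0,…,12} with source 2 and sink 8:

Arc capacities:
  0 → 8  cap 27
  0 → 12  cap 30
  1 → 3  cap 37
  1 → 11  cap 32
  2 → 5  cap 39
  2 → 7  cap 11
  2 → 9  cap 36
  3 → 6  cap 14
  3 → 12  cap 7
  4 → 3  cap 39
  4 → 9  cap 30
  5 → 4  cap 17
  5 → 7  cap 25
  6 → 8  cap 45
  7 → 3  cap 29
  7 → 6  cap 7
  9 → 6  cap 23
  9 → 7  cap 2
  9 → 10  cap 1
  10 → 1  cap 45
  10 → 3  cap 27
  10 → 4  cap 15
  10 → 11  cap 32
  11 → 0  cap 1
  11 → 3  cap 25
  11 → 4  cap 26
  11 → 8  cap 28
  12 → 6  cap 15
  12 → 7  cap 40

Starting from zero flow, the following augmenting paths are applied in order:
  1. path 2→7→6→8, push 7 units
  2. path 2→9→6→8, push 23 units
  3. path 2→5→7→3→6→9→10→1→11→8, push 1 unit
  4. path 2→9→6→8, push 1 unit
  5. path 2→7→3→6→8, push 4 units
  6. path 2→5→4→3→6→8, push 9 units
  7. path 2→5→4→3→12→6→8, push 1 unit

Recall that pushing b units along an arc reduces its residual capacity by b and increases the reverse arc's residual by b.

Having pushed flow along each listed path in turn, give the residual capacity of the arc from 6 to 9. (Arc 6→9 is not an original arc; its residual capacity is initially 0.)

Residual capacity of (6,9): 23

after path 1 (2→7→6→8, push 7): res(6,9)=0
after path 2 (2→9→6→8, push 23): res(6,9)=23
after path 3 (2→5→7→3→6→9→10→1→11→8, push 1): res(6,9)=22
after path 4 (2→9→6→8, push 1): res(6,9)=23
after path 5 (2→7→3→6→8, push 4): res(6,9)=23
after path 6 (2→5→4→3→6→8, push 9): res(6,9)=23
after path 7 (2→5→4→3→12→6→8, push 1): res(6,9)=23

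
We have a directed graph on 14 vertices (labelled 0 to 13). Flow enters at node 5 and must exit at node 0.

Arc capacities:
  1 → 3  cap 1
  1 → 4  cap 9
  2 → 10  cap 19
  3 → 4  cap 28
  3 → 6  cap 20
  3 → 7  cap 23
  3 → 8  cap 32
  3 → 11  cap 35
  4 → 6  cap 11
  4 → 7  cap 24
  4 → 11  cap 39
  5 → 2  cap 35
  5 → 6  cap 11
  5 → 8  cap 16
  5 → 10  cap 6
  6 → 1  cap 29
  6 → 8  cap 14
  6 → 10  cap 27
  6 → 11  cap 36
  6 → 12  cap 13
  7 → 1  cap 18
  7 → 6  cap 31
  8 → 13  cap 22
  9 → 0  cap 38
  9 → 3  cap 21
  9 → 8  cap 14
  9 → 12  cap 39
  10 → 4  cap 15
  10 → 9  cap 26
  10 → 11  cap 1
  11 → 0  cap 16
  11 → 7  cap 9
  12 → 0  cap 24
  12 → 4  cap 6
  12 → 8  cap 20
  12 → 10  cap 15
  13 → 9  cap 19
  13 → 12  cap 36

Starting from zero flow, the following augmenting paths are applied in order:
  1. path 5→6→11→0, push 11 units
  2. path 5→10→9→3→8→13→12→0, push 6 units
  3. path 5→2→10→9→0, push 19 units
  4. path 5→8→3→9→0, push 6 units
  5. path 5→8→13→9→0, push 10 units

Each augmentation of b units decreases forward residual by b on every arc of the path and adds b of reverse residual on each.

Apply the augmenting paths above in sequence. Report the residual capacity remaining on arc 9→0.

after path 1 (5→6→11→0, push 11): res(9,0)=38
after path 2 (5→10→9→3→8→13→12→0, push 6): res(9,0)=38
after path 3 (5→2→10→9→0, push 19): res(9,0)=19
after path 4 (5→8→3→9→0, push 6): res(9,0)=13
after path 5 (5→8→13→9→0, push 10): res(9,0)=3

Residual capacity of (9,0): 3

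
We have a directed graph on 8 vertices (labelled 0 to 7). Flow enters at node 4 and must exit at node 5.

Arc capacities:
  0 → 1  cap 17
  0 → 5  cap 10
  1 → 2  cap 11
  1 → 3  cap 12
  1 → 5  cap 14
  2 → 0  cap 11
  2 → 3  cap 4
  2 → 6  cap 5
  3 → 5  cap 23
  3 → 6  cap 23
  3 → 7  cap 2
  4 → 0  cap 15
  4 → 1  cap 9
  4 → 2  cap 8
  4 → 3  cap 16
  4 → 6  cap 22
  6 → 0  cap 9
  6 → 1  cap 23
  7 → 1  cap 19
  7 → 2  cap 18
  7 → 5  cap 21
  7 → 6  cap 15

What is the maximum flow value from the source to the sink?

Maximum flow value: 49

augment #1: 4→0→5 bottleneck 10, total now 10
augment #2: 4→1→5 bottleneck 9, total now 19
augment #3: 4→3→5 bottleneck 16, total now 35
augment #4: 4→0→1→5 bottleneck 5, total now 40
augment #5: 4→2→3→5 bottleneck 4, total now 44
augment #6: 4→6→1→3→5 bottleneck 3, total now 47
augment #7: 4→6→1→3→7→5 bottleneck 2, total now 49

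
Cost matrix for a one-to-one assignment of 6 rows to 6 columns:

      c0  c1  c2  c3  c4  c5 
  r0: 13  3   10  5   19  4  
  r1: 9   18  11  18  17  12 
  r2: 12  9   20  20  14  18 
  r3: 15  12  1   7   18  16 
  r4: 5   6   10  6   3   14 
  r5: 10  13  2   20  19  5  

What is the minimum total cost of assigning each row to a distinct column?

Minimum assignment cost: 32

optimal assignment: row0→col3 (cost 5), row1→col0 (cost 9), row2→col1 (cost 9), row3→col2 (cost 1), row4→col4 (cost 3), row5→col5 (cost 5)
total = 5 + 9 + 9 + 1 + 3 + 5 = 32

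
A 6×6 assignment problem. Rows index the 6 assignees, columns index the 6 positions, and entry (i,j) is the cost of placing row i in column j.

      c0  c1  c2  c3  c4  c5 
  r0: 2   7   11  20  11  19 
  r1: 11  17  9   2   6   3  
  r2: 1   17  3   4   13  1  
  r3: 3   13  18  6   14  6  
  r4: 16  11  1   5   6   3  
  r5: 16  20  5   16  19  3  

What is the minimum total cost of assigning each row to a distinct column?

one of 4 optimal assignments: row0→col1 (cost 7), row1→col3 (cost 2), row2→col2 (cost 3), row3→col0 (cost 3), row4→col4 (cost 6), row5→col5 (cost 3)
total = 7 + 2 + 3 + 3 + 6 + 3 = 24

Minimum assignment cost: 24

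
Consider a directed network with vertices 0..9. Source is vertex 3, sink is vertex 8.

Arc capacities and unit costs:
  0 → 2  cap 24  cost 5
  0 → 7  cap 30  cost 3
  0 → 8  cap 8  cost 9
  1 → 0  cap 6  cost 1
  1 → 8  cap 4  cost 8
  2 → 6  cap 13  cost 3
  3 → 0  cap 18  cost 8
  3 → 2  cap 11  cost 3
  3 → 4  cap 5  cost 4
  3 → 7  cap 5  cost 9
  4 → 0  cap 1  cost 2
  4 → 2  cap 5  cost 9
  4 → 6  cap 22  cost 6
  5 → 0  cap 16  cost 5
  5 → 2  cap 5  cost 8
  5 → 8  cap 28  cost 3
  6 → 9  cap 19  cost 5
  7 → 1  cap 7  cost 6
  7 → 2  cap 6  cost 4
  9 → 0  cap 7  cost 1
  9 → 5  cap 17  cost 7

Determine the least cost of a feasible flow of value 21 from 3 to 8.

shortest-cost path #1: 3→4→0→8 push 1 @ unit cost 15 (adds 15)
shortest-cost path #2: 3→0→8 push 7 @ unit cost 17 (adds 119)
shortest-cost path #3: 3→2→6→9→5→8 push 11 @ unit cost 21 (adds 231)
shortest-cost path #4: 3→7→1→8 push 2 @ unit cost 23 (adds 46)
total cost = 411

Minimum cost for 21 units: 411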